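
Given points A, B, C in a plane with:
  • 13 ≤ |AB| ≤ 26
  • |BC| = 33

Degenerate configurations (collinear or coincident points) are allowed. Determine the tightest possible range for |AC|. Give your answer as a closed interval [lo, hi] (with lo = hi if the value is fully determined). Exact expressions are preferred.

|AB| ∈ [13, 26]
|BC| ∈ {33}
|AC| ∈ [7, 59]

|AC| ∈ [7, 59]  (≈ [7.0000, 59.0000])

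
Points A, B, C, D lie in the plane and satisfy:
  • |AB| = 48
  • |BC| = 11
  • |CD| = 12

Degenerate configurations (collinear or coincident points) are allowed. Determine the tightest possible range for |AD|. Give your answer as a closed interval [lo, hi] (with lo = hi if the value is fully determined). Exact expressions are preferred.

|AB| ∈ {48}
|BC| ∈ {11}
|CD| ∈ {12}
|AC| ∈ [37, 59]
|BD| ∈ [1, 23]
|AD| ∈ [25, 71]

|AD| ∈ [25, 71]  (≈ [25.0000, 71.0000])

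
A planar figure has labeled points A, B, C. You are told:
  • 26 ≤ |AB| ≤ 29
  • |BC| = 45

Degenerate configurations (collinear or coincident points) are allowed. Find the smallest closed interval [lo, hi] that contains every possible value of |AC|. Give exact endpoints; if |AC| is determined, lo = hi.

|AB| ∈ [26, 29]
|BC| ∈ {45}
|AC| ∈ [16, 74]

|AC| ∈ [16, 74]  (≈ [16.0000, 74.0000])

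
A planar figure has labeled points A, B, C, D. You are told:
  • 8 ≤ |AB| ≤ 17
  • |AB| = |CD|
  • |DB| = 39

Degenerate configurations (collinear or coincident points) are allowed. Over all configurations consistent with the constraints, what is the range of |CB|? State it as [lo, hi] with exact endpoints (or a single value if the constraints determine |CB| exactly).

|CB| ∈ [22, 56]  (≈ [22.0000, 56.0000])

|AB| ∈ [8, 17]
|BD| ∈ {39}
|CD| ∈ [8, 17]
|AD| ∈ [22, 56]
|BC| ∈ [22, 56]
|AC| ∈ [5, 73]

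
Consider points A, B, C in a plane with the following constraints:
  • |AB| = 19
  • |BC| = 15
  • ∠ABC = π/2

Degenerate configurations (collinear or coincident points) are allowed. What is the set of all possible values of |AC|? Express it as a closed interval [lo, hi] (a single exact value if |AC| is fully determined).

|AC| = √(586)  (≈ 24.2074)

|AB| ∈ {19}
|BC| ∈ {15}
|AC| ∈ {√(586)}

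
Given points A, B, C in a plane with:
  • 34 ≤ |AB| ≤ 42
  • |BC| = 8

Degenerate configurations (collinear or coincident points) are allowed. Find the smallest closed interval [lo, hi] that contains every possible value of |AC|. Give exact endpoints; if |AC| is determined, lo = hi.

|AB| ∈ [34, 42]
|BC| ∈ {8}
|AC| ∈ [26, 50]

|AC| ∈ [26, 50]  (≈ [26.0000, 50.0000])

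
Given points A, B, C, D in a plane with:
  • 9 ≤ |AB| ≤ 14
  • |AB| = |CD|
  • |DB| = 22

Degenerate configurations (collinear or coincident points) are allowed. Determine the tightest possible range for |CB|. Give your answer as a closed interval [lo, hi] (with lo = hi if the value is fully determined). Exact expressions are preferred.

|CB| ∈ [8, 36]  (≈ [8.0000, 36.0000])

|AB| ∈ [9, 14]
|BD| ∈ {22}
|CD| ∈ [9, 14]
|AD| ∈ [8, 36]
|BC| ∈ [8, 36]
|AC| ∈ [0, 50]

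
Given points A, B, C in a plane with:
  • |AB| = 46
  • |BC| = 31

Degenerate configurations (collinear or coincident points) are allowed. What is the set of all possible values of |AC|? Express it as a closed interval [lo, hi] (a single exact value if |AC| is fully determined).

|AC| ∈ [15, 77]  (≈ [15.0000, 77.0000])

|AB| ∈ {46}
|BC| ∈ {31}
|AC| ∈ [15, 77]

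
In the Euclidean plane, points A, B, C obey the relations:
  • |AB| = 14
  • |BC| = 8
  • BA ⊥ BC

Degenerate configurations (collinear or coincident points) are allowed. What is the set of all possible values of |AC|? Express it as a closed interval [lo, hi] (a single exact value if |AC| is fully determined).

|AC| = 2·√(65)  (≈ 16.1245)

|AB| ∈ {14}
|BC| ∈ {8}
|AC| ∈ {2·√(65)}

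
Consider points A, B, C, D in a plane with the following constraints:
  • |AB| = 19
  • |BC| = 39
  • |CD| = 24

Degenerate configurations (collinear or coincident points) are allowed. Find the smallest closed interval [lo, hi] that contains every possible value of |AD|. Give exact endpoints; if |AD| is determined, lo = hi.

|AD| ∈ [0, 82]  (≈ [0.0000, 82.0000])

|AB| ∈ {19}
|BC| ∈ {39}
|CD| ∈ {24}
|AC| ∈ [20, 58]
|BD| ∈ [15, 63]
|AD| ∈ [0, 82]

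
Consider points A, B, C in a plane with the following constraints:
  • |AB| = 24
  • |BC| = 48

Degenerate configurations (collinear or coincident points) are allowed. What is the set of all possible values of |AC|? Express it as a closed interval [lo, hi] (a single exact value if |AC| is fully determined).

|AB| ∈ {24}
|BC| ∈ {48}
|AC| ∈ [24, 72]

|AC| ∈ [24, 72]  (≈ [24.0000, 72.0000])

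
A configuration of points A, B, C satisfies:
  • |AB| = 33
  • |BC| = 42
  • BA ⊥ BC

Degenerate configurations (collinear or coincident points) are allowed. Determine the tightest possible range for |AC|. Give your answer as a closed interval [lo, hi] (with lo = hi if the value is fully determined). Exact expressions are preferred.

|AB| ∈ {33}
|BC| ∈ {42}
|AC| ∈ {3·√(317)}

|AC| = 3·√(317)  (≈ 53.4135)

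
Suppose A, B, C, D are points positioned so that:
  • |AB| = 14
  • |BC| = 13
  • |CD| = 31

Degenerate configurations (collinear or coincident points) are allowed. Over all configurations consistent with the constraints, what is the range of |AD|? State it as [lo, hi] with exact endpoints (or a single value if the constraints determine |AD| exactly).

|AD| ∈ [4, 58]  (≈ [4.0000, 58.0000])

|AB| ∈ {14}
|BC| ∈ {13}
|CD| ∈ {31}
|AC| ∈ [1, 27]
|BD| ∈ [18, 44]
|AD| ∈ [4, 58]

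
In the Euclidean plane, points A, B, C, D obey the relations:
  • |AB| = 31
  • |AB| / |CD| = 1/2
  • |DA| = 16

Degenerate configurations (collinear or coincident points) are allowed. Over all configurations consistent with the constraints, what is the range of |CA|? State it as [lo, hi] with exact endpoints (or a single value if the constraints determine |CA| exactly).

|CA| ∈ [46, 78]  (≈ [46.0000, 78.0000])

|AB| ∈ {31}
|AD| ∈ {16}
|CD| ∈ {62}
|BD| ∈ [15, 47]
|AC| ∈ [46, 78]
|BC| ∈ [15, 109]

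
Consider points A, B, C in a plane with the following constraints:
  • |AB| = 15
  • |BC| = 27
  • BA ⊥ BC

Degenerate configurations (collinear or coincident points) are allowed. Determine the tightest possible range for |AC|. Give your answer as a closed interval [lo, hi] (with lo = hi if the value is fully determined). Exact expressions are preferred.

|AC| = 3·√(106)  (≈ 30.8869)

|AB| ∈ {15}
|BC| ∈ {27}
|AC| ∈ {3·√(106)}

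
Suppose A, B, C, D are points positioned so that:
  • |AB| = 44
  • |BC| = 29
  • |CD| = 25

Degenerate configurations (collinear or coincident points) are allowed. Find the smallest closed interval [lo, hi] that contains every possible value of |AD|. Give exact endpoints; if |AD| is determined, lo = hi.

|AB| ∈ {44}
|BC| ∈ {29}
|CD| ∈ {25}
|AC| ∈ [15, 73]
|BD| ∈ [4, 54]
|AD| ∈ [0, 98]

|AD| ∈ [0, 98]  (≈ [0.0000, 98.0000])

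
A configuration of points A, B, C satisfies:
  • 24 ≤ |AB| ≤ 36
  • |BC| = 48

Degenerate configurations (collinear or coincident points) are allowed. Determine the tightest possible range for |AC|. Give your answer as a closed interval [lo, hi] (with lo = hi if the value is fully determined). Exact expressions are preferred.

|AC| ∈ [12, 84]  (≈ [12.0000, 84.0000])

|AB| ∈ [24, 36]
|BC| ∈ {48}
|AC| ∈ [12, 84]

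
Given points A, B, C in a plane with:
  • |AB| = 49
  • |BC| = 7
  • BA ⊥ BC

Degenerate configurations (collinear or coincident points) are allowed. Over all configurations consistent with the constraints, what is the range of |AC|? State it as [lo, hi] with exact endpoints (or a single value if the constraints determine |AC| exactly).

|AB| ∈ {49}
|BC| ∈ {7}
|AC| ∈ {35·√(2)}

|AC| = 35·√(2)  (≈ 49.4975)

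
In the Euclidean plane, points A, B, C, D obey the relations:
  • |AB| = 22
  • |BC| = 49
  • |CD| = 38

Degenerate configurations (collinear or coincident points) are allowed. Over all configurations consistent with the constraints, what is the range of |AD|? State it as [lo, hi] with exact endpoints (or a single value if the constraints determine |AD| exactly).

|AD| ∈ [0, 109]  (≈ [0.0000, 109.0000])

|AB| ∈ {22}
|BC| ∈ {49}
|CD| ∈ {38}
|AC| ∈ [27, 71]
|BD| ∈ [11, 87]
|AD| ∈ [0, 109]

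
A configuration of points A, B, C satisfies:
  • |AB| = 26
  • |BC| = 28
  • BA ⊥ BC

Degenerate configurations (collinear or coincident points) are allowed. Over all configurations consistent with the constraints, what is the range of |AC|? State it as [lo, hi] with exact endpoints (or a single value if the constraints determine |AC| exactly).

|AC| = 2·√(365)  (≈ 38.2099)

|AB| ∈ {26}
|BC| ∈ {28}
|AC| ∈ {2·√(365)}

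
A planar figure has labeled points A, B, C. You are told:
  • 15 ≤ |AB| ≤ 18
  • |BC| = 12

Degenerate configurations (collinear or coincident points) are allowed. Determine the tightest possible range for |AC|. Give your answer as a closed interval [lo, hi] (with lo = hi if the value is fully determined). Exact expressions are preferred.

|AC| ∈ [3, 30]  (≈ [3.0000, 30.0000])

|AB| ∈ [15, 18]
|BC| ∈ {12}
|AC| ∈ [3, 30]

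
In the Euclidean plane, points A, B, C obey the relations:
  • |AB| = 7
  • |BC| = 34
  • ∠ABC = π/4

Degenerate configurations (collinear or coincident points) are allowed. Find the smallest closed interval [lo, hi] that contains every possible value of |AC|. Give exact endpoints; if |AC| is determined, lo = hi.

|AC| = √(1205 - 238·√(2))  (≈ 29.4689)

|AB| ∈ {7}
|BC| ∈ {34}
|AC| ∈ {√(1205 - 238·√(2))}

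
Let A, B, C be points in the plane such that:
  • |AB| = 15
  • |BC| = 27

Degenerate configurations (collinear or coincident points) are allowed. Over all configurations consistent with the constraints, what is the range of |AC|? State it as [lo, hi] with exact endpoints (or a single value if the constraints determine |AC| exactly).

|AB| ∈ {15}
|BC| ∈ {27}
|AC| ∈ [12, 42]

|AC| ∈ [12, 42]  (≈ [12.0000, 42.0000])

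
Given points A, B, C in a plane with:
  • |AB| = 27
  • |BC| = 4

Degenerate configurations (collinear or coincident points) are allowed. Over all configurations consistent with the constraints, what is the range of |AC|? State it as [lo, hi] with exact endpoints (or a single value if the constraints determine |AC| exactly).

|AB| ∈ {27}
|BC| ∈ {4}
|AC| ∈ [23, 31]

|AC| ∈ [23, 31]  (≈ [23.0000, 31.0000])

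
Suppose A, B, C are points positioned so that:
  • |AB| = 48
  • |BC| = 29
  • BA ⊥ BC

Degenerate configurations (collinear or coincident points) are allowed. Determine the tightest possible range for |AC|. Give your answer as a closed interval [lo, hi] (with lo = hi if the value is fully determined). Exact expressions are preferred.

|AB| ∈ {48}
|BC| ∈ {29}
|AC| ∈ {√(3145)}

|AC| = √(3145)  (≈ 56.0803)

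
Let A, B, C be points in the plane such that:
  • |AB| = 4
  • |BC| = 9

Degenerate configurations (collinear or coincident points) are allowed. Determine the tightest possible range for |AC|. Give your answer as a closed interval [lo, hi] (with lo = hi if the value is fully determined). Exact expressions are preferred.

|AC| ∈ [5, 13]  (≈ [5.0000, 13.0000])

|AB| ∈ {4}
|BC| ∈ {9}
|AC| ∈ [5, 13]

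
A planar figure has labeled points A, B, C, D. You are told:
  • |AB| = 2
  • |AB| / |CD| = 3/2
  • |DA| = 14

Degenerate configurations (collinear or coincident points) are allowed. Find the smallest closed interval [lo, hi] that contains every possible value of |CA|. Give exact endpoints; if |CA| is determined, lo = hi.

|AB| ∈ {2}
|AD| ∈ {14}
|CD| ∈ {4/3}
|BD| ∈ [12, 16]
|AC| ∈ [38/3, 46/3]
|BC| ∈ [32/3, 52/3]

|CA| ∈ [38/3, 46/3]  (≈ [12.6667, 15.3333])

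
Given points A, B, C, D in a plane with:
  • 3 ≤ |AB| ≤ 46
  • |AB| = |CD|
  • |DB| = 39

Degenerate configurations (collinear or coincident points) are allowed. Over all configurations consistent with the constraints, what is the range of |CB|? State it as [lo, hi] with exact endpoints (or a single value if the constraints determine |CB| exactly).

|CB| ∈ [0, 85]  (≈ [0.0000, 85.0000])

|AB| ∈ [3, 46]
|BD| ∈ {39}
|CD| ∈ [3, 46]
|AD| ∈ [0, 85]
|BC| ∈ [0, 85]
|AC| ∈ [0, 131]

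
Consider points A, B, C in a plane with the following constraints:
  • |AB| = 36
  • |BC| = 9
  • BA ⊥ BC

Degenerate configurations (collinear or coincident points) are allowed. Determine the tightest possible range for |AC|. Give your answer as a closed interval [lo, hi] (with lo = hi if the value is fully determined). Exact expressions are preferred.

|AB| ∈ {36}
|BC| ∈ {9}
|AC| ∈ {9·√(17)}

|AC| = 9·√(17)  (≈ 37.1080)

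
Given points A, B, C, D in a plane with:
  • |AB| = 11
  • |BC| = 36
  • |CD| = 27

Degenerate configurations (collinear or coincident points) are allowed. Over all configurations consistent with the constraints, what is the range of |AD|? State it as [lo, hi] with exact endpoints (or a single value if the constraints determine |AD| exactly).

|AD| ∈ [0, 74]  (≈ [0.0000, 74.0000])

|AB| ∈ {11}
|BC| ∈ {36}
|CD| ∈ {27}
|AC| ∈ [25, 47]
|BD| ∈ [9, 63]
|AD| ∈ [0, 74]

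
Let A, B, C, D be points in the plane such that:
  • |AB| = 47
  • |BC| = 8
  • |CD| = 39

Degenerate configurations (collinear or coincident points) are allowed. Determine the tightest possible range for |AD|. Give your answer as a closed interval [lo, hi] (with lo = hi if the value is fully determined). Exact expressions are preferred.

|AB| ∈ {47}
|BC| ∈ {8}
|CD| ∈ {39}
|AC| ∈ [39, 55]
|BD| ∈ [31, 47]
|AD| ∈ [0, 94]

|AD| ∈ [0, 94]  (≈ [0.0000, 94.0000])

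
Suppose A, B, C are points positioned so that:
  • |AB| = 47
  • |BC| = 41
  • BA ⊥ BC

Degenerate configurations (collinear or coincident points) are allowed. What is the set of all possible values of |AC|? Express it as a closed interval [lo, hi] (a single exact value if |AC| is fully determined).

|AB| ∈ {47}
|BC| ∈ {41}
|AC| ∈ {√(3890)}

|AC| = √(3890)  (≈ 62.3699)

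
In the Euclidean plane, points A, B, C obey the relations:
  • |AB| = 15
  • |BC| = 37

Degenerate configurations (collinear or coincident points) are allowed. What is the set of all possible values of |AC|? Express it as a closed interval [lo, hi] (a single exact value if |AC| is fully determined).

|AC| ∈ [22, 52]  (≈ [22.0000, 52.0000])

|AB| ∈ {15}
|BC| ∈ {37}
|AC| ∈ [22, 52]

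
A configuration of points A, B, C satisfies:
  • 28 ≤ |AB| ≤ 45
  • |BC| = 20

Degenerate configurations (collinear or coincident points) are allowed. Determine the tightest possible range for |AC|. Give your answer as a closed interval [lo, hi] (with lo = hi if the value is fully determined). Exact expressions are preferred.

|AC| ∈ [8, 65]  (≈ [8.0000, 65.0000])

|AB| ∈ [28, 45]
|BC| ∈ {20}
|AC| ∈ [8, 65]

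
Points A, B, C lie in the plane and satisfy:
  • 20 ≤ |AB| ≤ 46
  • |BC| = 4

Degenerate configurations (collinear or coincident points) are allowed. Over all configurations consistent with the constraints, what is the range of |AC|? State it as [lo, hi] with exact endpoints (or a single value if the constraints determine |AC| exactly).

|AC| ∈ [16, 50]  (≈ [16.0000, 50.0000])

|AB| ∈ [20, 46]
|BC| ∈ {4}
|AC| ∈ [16, 50]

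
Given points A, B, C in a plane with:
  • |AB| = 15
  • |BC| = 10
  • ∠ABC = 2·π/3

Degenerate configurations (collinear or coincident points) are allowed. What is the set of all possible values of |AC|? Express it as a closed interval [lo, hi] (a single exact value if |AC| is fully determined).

|AB| ∈ {15}
|BC| ∈ {10}
|AC| ∈ {5·√(19)}

|AC| = 5·√(19)  (≈ 21.7945)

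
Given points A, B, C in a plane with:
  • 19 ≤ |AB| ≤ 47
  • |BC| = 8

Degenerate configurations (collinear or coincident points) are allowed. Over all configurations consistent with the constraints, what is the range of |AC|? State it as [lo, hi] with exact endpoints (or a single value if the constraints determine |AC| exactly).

|AC| ∈ [11, 55]  (≈ [11.0000, 55.0000])

|AB| ∈ [19, 47]
|BC| ∈ {8}
|AC| ∈ [11, 55]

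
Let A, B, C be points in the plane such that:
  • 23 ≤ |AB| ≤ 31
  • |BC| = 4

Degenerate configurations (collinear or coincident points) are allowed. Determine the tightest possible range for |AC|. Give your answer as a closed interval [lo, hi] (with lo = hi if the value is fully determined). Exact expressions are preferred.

|AC| ∈ [19, 35]  (≈ [19.0000, 35.0000])

|AB| ∈ [23, 31]
|BC| ∈ {4}
|AC| ∈ [19, 35]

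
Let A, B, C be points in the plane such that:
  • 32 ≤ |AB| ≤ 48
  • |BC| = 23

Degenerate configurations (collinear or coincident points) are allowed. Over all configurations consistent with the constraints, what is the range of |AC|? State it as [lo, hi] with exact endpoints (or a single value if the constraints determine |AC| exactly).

|AC| ∈ [9, 71]  (≈ [9.0000, 71.0000])

|AB| ∈ [32, 48]
|BC| ∈ {23}
|AC| ∈ [9, 71]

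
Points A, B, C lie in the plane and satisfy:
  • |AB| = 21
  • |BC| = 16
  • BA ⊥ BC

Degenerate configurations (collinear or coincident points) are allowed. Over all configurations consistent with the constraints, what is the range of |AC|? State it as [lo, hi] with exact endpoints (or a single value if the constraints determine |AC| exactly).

|AB| ∈ {21}
|BC| ∈ {16}
|AC| ∈ {√(697)}

|AC| = √(697)  (≈ 26.4008)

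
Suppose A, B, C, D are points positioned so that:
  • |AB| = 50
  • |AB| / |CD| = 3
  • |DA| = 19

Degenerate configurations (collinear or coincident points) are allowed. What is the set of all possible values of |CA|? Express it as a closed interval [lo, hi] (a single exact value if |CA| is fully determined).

|CA| ∈ [7/3, 107/3]  (≈ [2.3333, 35.6667])

|AB| ∈ {50}
|AD| ∈ {19}
|CD| ∈ {50/3}
|BD| ∈ [31, 69]
|AC| ∈ [7/3, 107/3]
|BC| ∈ [43/3, 257/3]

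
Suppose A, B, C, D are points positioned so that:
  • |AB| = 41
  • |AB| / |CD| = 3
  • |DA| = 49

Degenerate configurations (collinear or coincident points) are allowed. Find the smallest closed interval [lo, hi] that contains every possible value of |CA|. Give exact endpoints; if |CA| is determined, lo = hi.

|AB| ∈ {41}
|AD| ∈ {49}
|CD| ∈ {41/3}
|BD| ∈ [8, 90]
|AC| ∈ [106/3, 188/3]
|BC| ∈ [0, 311/3]

|CA| ∈ [106/3, 188/3]  (≈ [35.3333, 62.6667])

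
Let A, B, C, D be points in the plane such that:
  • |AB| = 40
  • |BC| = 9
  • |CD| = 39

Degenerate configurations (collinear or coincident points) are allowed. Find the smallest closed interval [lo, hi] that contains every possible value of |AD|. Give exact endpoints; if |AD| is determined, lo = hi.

|AB| ∈ {40}
|BC| ∈ {9}
|CD| ∈ {39}
|AC| ∈ [31, 49]
|BD| ∈ [30, 48]
|AD| ∈ [0, 88]

|AD| ∈ [0, 88]  (≈ [0.0000, 88.0000])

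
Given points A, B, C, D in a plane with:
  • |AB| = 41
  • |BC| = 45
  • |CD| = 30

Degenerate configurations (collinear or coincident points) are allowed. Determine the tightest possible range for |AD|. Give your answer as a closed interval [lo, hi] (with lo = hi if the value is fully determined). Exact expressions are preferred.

|AB| ∈ {41}
|BC| ∈ {45}
|CD| ∈ {30}
|AC| ∈ [4, 86]
|BD| ∈ [15, 75]
|AD| ∈ [0, 116]

|AD| ∈ [0, 116]  (≈ [0.0000, 116.0000])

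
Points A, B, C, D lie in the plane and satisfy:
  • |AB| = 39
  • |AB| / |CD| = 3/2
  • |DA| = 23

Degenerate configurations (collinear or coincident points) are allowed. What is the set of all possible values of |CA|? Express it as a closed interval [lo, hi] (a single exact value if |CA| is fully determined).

|AB| ∈ {39}
|AD| ∈ {23}
|CD| ∈ {26}
|BD| ∈ [16, 62]
|AC| ∈ [3, 49]
|BC| ∈ [0, 88]

|CA| ∈ [3, 49]  (≈ [3.0000, 49.0000])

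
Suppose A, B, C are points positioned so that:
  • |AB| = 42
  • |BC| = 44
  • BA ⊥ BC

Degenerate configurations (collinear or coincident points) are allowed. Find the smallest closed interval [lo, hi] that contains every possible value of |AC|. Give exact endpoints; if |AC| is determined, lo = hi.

|AB| ∈ {42}
|BC| ∈ {44}
|AC| ∈ {10·√(37)}

|AC| = 10·√(37)  (≈ 60.8276)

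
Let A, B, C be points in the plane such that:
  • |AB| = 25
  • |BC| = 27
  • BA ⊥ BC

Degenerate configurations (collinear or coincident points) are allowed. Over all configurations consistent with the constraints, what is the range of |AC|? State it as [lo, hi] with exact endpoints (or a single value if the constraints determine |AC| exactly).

|AB| ∈ {25}
|BC| ∈ {27}
|AC| ∈ {√(1354)}

|AC| = √(1354)  (≈ 36.7967)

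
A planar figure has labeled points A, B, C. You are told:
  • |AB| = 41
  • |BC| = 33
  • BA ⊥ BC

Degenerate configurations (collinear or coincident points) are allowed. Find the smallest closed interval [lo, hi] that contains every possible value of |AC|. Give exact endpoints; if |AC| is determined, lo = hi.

|AC| = √(2770)  (≈ 52.6308)

|AB| ∈ {41}
|BC| ∈ {33}
|AC| ∈ {√(2770)}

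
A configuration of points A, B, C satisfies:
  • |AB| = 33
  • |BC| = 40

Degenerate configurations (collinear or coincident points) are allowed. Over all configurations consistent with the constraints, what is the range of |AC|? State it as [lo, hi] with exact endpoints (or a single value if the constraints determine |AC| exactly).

|AC| ∈ [7, 73]  (≈ [7.0000, 73.0000])

|AB| ∈ {33}
|BC| ∈ {40}
|AC| ∈ [7, 73]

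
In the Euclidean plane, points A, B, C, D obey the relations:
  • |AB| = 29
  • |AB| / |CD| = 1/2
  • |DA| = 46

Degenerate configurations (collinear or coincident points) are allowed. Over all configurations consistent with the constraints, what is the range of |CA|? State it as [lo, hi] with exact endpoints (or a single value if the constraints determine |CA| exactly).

|CA| ∈ [12, 104]  (≈ [12.0000, 104.0000])

|AB| ∈ {29}
|AD| ∈ {46}
|CD| ∈ {58}
|BD| ∈ [17, 75]
|AC| ∈ [12, 104]
|BC| ∈ [0, 133]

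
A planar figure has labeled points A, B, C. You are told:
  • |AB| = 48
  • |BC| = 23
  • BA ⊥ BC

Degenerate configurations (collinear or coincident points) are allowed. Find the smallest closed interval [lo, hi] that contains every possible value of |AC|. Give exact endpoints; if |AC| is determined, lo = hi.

|AB| ∈ {48}
|BC| ∈ {23}
|AC| ∈ {√(2833)}

|AC| = √(2833)  (≈ 53.2259)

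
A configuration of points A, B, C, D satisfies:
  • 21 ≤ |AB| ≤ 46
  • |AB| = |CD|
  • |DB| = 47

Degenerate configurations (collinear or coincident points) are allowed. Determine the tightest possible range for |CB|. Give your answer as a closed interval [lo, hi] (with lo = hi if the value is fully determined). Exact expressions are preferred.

|AB| ∈ [21, 46]
|BD| ∈ {47}
|CD| ∈ [21, 46]
|AD| ∈ [1, 93]
|BC| ∈ [1, 93]
|AC| ∈ [0, 139]

|CB| ∈ [1, 93]  (≈ [1.0000, 93.0000])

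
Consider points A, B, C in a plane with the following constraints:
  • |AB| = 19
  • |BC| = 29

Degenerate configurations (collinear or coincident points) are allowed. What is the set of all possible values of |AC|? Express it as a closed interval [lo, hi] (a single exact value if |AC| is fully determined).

|AB| ∈ {19}
|BC| ∈ {29}
|AC| ∈ [10, 48]

|AC| ∈ [10, 48]  (≈ [10.0000, 48.0000])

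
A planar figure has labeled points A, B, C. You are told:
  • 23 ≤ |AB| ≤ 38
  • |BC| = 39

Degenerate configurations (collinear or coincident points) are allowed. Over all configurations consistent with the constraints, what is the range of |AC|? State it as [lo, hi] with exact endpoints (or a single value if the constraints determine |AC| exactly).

|AB| ∈ [23, 38]
|BC| ∈ {39}
|AC| ∈ [1, 77]

|AC| ∈ [1, 77]  (≈ [1.0000, 77.0000])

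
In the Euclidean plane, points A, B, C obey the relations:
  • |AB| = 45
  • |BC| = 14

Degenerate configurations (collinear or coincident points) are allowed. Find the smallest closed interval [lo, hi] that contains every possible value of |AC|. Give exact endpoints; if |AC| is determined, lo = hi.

|AB| ∈ {45}
|BC| ∈ {14}
|AC| ∈ [31, 59]

|AC| ∈ [31, 59]  (≈ [31.0000, 59.0000])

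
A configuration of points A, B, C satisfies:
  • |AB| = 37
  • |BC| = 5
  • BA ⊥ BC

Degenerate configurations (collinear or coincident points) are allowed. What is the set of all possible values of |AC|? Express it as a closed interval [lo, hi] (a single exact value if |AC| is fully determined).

|AC| = √(1394)  (≈ 37.3363)

|AB| ∈ {37}
|BC| ∈ {5}
|AC| ∈ {√(1394)}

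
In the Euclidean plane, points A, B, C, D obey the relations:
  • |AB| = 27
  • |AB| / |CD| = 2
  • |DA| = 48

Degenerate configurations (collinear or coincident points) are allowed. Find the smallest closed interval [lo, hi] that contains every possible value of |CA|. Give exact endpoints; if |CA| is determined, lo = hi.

|CA| ∈ [69/2, 123/2]  (≈ [34.5000, 61.5000])

|AB| ∈ {27}
|AD| ∈ {48}
|CD| ∈ {27/2}
|BD| ∈ [21, 75]
|AC| ∈ [69/2, 123/2]
|BC| ∈ [15/2, 177/2]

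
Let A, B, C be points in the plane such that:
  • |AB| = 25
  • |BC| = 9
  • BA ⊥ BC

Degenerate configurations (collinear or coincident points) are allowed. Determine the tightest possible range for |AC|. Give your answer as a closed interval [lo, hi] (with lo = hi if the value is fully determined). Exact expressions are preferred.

|AC| = √(706)  (≈ 26.5707)

|AB| ∈ {25}
|BC| ∈ {9}
|AC| ∈ {√(706)}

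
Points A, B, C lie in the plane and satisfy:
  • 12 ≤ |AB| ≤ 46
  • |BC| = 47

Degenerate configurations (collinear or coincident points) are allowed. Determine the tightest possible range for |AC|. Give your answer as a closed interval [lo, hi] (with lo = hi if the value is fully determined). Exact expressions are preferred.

|AB| ∈ [12, 46]
|BC| ∈ {47}
|AC| ∈ [1, 93]

|AC| ∈ [1, 93]  (≈ [1.0000, 93.0000])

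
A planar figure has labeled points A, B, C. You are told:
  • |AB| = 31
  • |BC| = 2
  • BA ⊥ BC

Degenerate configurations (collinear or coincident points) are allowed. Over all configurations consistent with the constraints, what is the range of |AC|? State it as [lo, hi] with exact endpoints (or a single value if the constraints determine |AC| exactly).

|AB| ∈ {31}
|BC| ∈ {2}
|AC| ∈ {√(965)}

|AC| = √(965)  (≈ 31.0644)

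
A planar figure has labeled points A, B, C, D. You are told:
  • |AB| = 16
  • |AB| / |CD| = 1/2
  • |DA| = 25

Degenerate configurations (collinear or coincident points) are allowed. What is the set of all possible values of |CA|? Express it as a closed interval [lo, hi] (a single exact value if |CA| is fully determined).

|AB| ∈ {16}
|AD| ∈ {25}
|CD| ∈ {32}
|BD| ∈ [9, 41]
|AC| ∈ [7, 57]
|BC| ∈ [0, 73]

|CA| ∈ [7, 57]  (≈ [7.0000, 57.0000])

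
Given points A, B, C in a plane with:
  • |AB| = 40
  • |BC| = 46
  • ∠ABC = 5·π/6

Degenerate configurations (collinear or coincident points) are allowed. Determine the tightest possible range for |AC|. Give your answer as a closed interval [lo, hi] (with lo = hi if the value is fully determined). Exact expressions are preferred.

|AB| ∈ {40}
|BC| ∈ {46}
|AC| ∈ {2·√(460·√(3) + 929)}

|AC| = 2·√(460·√(3) + 929)  (≈ 83.0841)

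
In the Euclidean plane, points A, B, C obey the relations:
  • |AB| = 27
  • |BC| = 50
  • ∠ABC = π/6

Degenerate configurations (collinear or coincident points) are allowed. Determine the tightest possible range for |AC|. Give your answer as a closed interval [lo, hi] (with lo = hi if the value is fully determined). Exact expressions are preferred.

|AB| ∈ {27}
|BC| ∈ {50}
|AC| ∈ {√(3229 - 1350·√(3))}

|AC| = √(3229 - 1350·√(3))  (≈ 29.8451)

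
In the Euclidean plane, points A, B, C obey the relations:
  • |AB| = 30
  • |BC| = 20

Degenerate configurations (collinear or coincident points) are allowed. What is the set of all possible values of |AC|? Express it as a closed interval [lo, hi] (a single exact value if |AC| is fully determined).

|AC| ∈ [10, 50]  (≈ [10.0000, 50.0000])

|AB| ∈ {30}
|BC| ∈ {20}
|AC| ∈ [10, 50]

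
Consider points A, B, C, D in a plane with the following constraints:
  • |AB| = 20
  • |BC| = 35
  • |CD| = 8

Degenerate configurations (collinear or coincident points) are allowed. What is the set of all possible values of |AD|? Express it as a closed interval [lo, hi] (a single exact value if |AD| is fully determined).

|AD| ∈ [7, 63]  (≈ [7.0000, 63.0000])

|AB| ∈ {20}
|BC| ∈ {35}
|CD| ∈ {8}
|AC| ∈ [15, 55]
|BD| ∈ [27, 43]
|AD| ∈ [7, 63]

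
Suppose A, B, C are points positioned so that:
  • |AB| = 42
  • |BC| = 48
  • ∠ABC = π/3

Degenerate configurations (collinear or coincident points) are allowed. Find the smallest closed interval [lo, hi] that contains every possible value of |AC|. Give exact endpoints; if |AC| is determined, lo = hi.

|AC| = 6·√(57)  (≈ 45.2990)

|AB| ∈ {42}
|BC| ∈ {48}
|AC| ∈ {6·√(57)}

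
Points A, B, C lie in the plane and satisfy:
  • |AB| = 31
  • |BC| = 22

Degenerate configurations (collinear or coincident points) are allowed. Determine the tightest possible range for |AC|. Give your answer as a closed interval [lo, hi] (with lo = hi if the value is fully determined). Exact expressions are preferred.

|AB| ∈ {31}
|BC| ∈ {22}
|AC| ∈ [9, 53]

|AC| ∈ [9, 53]  (≈ [9.0000, 53.0000])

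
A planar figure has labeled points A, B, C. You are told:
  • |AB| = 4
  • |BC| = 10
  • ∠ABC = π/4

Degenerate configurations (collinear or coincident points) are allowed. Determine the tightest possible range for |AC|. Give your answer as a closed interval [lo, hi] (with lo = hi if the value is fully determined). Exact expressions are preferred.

|AC| = 2·√(29 - 10·√(2))  (≈ 7.7092)

|AB| ∈ {4}
|BC| ∈ {10}
|AC| ∈ {2·√(29 - 10·√(2))}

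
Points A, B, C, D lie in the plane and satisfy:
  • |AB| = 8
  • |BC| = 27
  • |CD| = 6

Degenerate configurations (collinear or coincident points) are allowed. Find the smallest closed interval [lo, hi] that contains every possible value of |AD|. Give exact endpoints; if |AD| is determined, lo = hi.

|AB| ∈ {8}
|BC| ∈ {27}
|CD| ∈ {6}
|AC| ∈ [19, 35]
|BD| ∈ [21, 33]
|AD| ∈ [13, 41]

|AD| ∈ [13, 41]  (≈ [13.0000, 41.0000])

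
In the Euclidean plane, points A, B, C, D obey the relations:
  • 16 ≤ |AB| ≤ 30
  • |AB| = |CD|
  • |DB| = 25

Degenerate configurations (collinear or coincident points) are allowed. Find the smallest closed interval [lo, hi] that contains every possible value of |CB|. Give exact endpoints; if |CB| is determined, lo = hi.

|CB| ∈ [0, 55]  (≈ [0.0000, 55.0000])

|AB| ∈ [16, 30]
|BD| ∈ {25}
|CD| ∈ [16, 30]
|AD| ∈ [0, 55]
|BC| ∈ [0, 55]
|AC| ∈ [0, 85]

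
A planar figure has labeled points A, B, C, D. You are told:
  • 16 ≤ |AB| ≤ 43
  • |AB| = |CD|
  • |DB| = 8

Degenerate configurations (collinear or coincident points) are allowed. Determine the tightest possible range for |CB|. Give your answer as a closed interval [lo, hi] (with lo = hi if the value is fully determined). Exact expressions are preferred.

|CB| ∈ [8, 51]  (≈ [8.0000, 51.0000])

|AB| ∈ [16, 43]
|BD| ∈ {8}
|CD| ∈ [16, 43]
|AD| ∈ [8, 51]
|BC| ∈ [8, 51]
|AC| ∈ [0, 94]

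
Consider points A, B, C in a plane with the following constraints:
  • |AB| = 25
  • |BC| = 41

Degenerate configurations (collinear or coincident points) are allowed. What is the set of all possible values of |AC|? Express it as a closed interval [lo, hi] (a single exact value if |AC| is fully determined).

|AB| ∈ {25}
|BC| ∈ {41}
|AC| ∈ [16, 66]

|AC| ∈ [16, 66]  (≈ [16.0000, 66.0000])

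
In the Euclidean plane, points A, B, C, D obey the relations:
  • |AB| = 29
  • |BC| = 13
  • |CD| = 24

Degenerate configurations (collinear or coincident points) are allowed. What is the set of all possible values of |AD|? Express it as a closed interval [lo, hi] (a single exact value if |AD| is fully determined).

|AB| ∈ {29}
|BC| ∈ {13}
|CD| ∈ {24}
|AC| ∈ [16, 42]
|BD| ∈ [11, 37]
|AD| ∈ [0, 66]

|AD| ∈ [0, 66]  (≈ [0.0000, 66.0000])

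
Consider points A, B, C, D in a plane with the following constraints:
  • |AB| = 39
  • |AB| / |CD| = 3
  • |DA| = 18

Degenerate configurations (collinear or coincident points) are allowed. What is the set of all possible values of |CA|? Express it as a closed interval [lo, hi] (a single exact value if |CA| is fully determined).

|CA| ∈ [5, 31]  (≈ [5.0000, 31.0000])

|AB| ∈ {39}
|AD| ∈ {18}
|CD| ∈ {13}
|BD| ∈ [21, 57]
|AC| ∈ [5, 31]
|BC| ∈ [8, 70]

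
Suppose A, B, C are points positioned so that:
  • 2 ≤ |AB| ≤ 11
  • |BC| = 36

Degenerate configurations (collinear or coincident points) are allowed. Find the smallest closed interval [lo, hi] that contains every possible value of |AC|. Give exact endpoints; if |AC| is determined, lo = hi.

|AC| ∈ [25, 47]  (≈ [25.0000, 47.0000])

|AB| ∈ [2, 11]
|BC| ∈ {36}
|AC| ∈ [25, 47]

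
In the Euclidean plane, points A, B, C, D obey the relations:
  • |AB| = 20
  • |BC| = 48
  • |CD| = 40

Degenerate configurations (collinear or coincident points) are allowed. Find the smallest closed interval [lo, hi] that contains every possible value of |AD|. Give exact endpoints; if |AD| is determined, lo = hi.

|AD| ∈ [0, 108]  (≈ [0.0000, 108.0000])

|AB| ∈ {20}
|BC| ∈ {48}
|CD| ∈ {40}
|AC| ∈ [28, 68]
|BD| ∈ [8, 88]
|AD| ∈ [0, 108]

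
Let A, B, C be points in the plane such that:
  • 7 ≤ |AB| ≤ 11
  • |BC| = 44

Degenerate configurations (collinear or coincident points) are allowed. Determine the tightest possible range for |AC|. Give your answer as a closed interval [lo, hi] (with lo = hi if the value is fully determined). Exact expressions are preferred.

|AB| ∈ [7, 11]
|BC| ∈ {44}
|AC| ∈ [33, 55]

|AC| ∈ [33, 55]  (≈ [33.0000, 55.0000])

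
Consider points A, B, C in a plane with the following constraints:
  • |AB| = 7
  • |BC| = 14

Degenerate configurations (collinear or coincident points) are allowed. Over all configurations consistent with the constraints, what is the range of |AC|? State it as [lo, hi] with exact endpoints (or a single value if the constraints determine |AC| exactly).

|AB| ∈ {7}
|BC| ∈ {14}
|AC| ∈ [7, 21]

|AC| ∈ [7, 21]  (≈ [7.0000, 21.0000])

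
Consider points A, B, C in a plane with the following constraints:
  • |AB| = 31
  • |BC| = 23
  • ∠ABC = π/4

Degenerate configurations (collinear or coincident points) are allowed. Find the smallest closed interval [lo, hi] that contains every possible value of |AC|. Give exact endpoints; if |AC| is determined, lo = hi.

|AC| = √(1490 - 713·√(2))  (≈ 21.9469)

|AB| ∈ {31}
|BC| ∈ {23}
|AC| ∈ {√(1490 - 713·√(2))}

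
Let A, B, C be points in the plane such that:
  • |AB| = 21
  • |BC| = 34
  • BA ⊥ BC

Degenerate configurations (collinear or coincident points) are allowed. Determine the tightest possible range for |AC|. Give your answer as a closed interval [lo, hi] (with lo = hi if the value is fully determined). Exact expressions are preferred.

|AC| = √(1597)  (≈ 39.9625)

|AB| ∈ {21}
|BC| ∈ {34}
|AC| ∈ {√(1597)}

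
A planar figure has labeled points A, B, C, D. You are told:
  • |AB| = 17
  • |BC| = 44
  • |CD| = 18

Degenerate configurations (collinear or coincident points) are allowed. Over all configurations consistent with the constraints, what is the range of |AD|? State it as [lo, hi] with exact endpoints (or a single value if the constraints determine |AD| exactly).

|AD| ∈ [9, 79]  (≈ [9.0000, 79.0000])

|AB| ∈ {17}
|BC| ∈ {44}
|CD| ∈ {18}
|AC| ∈ [27, 61]
|BD| ∈ [26, 62]
|AD| ∈ [9, 79]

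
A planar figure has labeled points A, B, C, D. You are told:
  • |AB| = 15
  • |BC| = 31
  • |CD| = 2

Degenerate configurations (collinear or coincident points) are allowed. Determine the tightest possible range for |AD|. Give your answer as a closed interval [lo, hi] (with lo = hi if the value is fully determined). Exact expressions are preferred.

|AB| ∈ {15}
|BC| ∈ {31}
|CD| ∈ {2}
|AC| ∈ [16, 46]
|BD| ∈ [29, 33]
|AD| ∈ [14, 48]

|AD| ∈ [14, 48]  (≈ [14.0000, 48.0000])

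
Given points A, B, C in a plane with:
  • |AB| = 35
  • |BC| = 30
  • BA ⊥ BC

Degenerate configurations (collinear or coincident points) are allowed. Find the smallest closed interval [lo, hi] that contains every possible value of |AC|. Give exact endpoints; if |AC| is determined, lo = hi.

|AC| = 5·√(85)  (≈ 46.0977)

|AB| ∈ {35}
|BC| ∈ {30}
|AC| ∈ {5·√(85)}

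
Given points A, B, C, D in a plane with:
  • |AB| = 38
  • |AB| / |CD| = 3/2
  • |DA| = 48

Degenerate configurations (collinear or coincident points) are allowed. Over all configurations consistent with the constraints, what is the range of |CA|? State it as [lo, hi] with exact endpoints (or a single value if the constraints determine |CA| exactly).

|CA| ∈ [68/3, 220/3]  (≈ [22.6667, 73.3333])

|AB| ∈ {38}
|AD| ∈ {48}
|CD| ∈ {76/3}
|BD| ∈ [10, 86]
|AC| ∈ [68/3, 220/3]
|BC| ∈ [0, 334/3]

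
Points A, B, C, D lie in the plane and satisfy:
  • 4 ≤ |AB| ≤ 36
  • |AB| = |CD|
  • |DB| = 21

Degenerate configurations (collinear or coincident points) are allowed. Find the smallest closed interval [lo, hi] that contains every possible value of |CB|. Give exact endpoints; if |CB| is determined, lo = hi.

|AB| ∈ [4, 36]
|BD| ∈ {21}
|CD| ∈ [4, 36]
|AD| ∈ [0, 57]
|BC| ∈ [0, 57]
|AC| ∈ [0, 93]

|CB| ∈ [0, 57]  (≈ [0.0000, 57.0000])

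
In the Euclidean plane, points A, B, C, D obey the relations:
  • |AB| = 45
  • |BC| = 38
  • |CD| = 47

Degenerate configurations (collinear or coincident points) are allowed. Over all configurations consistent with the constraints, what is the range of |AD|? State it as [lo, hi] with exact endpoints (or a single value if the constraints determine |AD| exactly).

|AB| ∈ {45}
|BC| ∈ {38}
|CD| ∈ {47}
|AC| ∈ [7, 83]
|BD| ∈ [9, 85]
|AD| ∈ [0, 130]

|AD| ∈ [0, 130]  (≈ [0.0000, 130.0000])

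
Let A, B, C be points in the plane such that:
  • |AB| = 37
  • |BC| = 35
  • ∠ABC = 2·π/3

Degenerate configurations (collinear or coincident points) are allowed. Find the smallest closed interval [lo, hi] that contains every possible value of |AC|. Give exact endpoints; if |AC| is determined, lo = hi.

|AB| ∈ {37}
|BC| ∈ {35}
|AC| ∈ {√(3889)}

|AC| = √(3889)  (≈ 62.3618)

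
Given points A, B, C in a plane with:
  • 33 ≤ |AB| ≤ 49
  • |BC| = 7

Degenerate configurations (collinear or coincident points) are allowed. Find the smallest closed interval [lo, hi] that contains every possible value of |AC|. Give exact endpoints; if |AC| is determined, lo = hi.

|AC| ∈ [26, 56]  (≈ [26.0000, 56.0000])

|AB| ∈ [33, 49]
|BC| ∈ {7}
|AC| ∈ [26, 56]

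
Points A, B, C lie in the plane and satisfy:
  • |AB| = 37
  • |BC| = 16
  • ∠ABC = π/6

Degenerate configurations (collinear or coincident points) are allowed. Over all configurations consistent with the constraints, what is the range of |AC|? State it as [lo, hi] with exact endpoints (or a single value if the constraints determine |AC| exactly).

|AC| = √(1625 - 592·√(3))  (≈ 24.4873)

|AB| ∈ {37}
|BC| ∈ {16}
|AC| ∈ {√(1625 - 592·√(3))}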